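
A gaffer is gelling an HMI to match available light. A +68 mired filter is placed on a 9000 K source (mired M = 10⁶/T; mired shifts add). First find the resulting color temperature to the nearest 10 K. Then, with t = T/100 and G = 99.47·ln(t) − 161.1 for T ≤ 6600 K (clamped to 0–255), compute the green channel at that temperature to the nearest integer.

M_in = 10⁶/9000 = 111.11; M_out = 111.11 + (+68) = 179.11.
T_out = 10⁶/179.11 = 5583.1 K → 5580 K; t = 55.8.
G = 99.47·ln 55.8 − 161.1 = 99.47·4.0218 − 161.1 = 238.946.
Rounded: 239.

239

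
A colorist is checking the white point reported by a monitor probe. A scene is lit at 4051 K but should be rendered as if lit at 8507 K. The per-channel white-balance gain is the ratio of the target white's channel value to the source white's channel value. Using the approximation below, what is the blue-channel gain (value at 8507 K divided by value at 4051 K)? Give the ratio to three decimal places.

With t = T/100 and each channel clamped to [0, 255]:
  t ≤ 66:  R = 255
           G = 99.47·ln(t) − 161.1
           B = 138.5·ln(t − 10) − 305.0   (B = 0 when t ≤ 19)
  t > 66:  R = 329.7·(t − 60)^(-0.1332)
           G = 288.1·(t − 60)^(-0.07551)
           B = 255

1.514

At 4051 K (t = 40.51):
  B = 138.5·ln(40.51 − 10) − 305.0 = 138.5·ln 30.51 − 305.0 = 138.5·3.4181 − 305.0 = 168.401.
At 8507 K (t = 85.07):
  B = 255 by definition for t > 66.
Gain = 255.000 / 168.401 = 1.5142 → 1.514.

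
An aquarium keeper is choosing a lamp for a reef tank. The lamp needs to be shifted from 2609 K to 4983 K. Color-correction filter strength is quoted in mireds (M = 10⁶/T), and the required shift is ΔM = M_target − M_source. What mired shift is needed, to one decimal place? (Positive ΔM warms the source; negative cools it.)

-182.6 mireds

M_source = 10⁶/2609 = 383.289; M_target = 10⁶/4983 = 200.682.
ΔM = 200.682 − 383.289 = -182.606 → -182.6 mireds, a cooling shift.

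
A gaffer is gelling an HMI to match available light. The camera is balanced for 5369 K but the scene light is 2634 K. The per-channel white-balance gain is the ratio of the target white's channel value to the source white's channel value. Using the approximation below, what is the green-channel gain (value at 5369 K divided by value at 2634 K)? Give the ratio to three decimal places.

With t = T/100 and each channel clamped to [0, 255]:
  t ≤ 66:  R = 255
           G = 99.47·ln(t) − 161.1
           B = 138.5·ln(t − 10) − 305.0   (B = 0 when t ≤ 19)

At 2634 K (t = 26.34):
  G = 99.47·ln 26.34 − 161.1 = 99.47·3.2711 − 161.1 = 164.275.
At 5369 K (t = 53.69):
  G = 99.47·ln 53.69 − 161.1 = 99.47·3.9832 − 161.1 = 235.112.
Gain = 235.112 / 164.275 = 1.4312 → 1.431.

1.431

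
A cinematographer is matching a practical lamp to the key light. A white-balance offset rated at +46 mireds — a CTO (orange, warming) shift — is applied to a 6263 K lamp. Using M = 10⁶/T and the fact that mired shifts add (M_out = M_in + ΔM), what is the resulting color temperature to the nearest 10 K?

M_in = 10⁶/6263 = 159.67 mireds.
M_out = 159.67 + (+46) = 205.67 mireds.
T_out = 10⁶/205.67 = 4862.2 K → 4860 K.

4860 K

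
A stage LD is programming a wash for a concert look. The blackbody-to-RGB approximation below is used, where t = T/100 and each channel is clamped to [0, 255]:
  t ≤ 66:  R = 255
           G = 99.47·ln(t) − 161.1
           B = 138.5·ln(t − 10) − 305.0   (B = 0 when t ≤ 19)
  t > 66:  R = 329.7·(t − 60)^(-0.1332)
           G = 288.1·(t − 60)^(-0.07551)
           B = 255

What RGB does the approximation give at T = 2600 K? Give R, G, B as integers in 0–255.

t = 2600/100 = 26; the t ≤ 66 branch applies.
R = 255 by definition for t ≤ 66.
G = 99.47·ln 26 − 161.1 = 99.47·3.2581 − 161.1 = 162.983.
B = 138.5·ln(26 − 10) − 305.0 = 138.5·ln 16 − 305.0 = 138.5·2.7726 − 305.0 = 79.004.
Rounded: (255, 163, 79).

R=255, G=163, B=79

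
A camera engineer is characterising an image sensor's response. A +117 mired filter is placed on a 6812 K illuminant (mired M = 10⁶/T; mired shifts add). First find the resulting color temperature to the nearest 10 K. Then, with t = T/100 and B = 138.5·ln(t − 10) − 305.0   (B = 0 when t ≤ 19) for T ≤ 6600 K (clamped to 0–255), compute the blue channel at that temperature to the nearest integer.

156

M_in = 10⁶/6812 = 146.80; M_out = 146.80 + (+117) = 263.80.
T_out = 10⁶/263.80 = 3790.8 K → 3790 K; t = 37.9.
B = 138.5·ln(37.9 − 10) − 305.0 = 138.5·ln 27.9 − 305.0 = 138.5·3.3286 − 305.0 = 156.015.
Rounded: 156.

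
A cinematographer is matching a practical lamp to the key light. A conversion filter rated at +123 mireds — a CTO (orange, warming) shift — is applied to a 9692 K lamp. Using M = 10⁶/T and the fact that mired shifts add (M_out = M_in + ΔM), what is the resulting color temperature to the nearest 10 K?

M_in = 10⁶/9692 = 103.18 mireds.
M_out = 103.18 + (+123) = 226.18 mireds.
T_out = 10⁶/226.18 = 4421.3 K → 4420 K.

4420 K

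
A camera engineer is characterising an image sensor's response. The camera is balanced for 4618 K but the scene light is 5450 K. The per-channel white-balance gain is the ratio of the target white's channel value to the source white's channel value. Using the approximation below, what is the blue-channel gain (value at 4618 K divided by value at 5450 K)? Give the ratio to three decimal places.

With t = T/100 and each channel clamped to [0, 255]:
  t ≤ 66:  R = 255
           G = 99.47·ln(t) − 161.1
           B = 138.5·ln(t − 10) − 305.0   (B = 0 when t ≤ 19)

0.870

At 5450 K (t = 54.5):
  B = 138.5·ln(54.5 − 10) − 305.0 = 138.5·ln 44.5 − 305.0 = 138.5·3.7955 − 305.0 = 220.675.
At 4618 K (t = 46.18):
  B = 138.5·ln(46.18 − 10) − 305.0 = 138.5·ln 36.18 − 305.0 = 138.5·3.5885 − 305.0 = 192.008.
Gain = 192.008 / 220.675 = 0.8701 → 0.870.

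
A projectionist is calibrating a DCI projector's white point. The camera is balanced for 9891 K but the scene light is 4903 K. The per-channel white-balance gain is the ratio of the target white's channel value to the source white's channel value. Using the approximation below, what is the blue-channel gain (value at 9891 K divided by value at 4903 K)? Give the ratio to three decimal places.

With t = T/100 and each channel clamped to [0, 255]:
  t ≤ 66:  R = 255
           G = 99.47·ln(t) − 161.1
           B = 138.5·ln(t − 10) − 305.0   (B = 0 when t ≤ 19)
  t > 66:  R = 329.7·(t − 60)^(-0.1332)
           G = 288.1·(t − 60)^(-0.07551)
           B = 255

1.259

At 4903 K (t = 49.03):
  B = 138.5·ln(49.03 − 10) − 305.0 = 138.5·ln 39.03 − 305.0 = 138.5·3.6643 − 305.0 = 202.510.
At 9891 K (t = 98.91):
  B = 255 by definition for t > 66.
Gain = 255.000 / 202.510 = 1.2592 → 1.259.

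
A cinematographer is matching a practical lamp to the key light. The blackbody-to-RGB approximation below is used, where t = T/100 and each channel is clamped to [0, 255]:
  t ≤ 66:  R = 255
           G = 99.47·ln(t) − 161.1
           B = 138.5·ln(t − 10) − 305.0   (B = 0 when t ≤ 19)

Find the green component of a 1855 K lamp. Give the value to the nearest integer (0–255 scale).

t = 1855/100 = 18.55; the t ≤ 66 branch applies.
G = 99.47·ln 18.55 − 161.1 = 99.47·2.9205 − 161.1 = 129.399.
Rounded: 129.

129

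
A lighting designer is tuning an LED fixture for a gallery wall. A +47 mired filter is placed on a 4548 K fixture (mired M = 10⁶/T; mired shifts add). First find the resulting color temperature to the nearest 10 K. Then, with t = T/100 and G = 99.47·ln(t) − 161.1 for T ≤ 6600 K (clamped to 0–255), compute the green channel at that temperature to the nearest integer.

199

M_in = 10⁶/4548 = 219.88; M_out = 219.88 + (+47) = 266.88.
T_out = 10⁶/266.88 = 3747.0 K → 3750 K; t = 37.5.
G = 99.47·ln 37.5 − 161.1 = 99.47·3.6243 − 161.1 = 199.413.
Rounded: 199.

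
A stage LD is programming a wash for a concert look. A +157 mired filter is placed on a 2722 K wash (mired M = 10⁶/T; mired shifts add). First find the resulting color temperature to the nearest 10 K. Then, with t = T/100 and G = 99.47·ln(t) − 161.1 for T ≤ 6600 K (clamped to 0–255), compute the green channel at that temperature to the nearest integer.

M_in = 10⁶/2722 = 367.38; M_out = 367.38 + (+157) = 524.38.
T_out = 10⁶/524.38 = 1907.0 K → 1910 K; t = 19.1.
G = 99.47·ln 19.1 − 161.1 = 99.47·2.9497 − 161.1 = 132.305.
Rounded: 132.

132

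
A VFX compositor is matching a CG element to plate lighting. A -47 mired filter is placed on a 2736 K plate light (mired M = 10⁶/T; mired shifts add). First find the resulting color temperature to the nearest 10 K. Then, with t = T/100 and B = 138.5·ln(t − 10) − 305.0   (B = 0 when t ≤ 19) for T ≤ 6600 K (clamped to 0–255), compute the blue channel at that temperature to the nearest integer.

M_in = 10⁶/2736 = 365.50; M_out = 365.50 + (-47) = 318.50.
T_out = 10⁶/318.50 = 3139.7 K → 3140 K; t = 31.4.
B = 138.5·ln(31.4 − 10) − 305.0 = 138.5·ln 21.4 − 305.0 = 138.5·3.0634 − 305.0 = 119.280.
Rounded: 119.

119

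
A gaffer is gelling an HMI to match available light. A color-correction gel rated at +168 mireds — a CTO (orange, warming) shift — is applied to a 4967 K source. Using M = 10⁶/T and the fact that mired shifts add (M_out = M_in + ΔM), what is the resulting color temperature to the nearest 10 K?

2710 K

M_in = 10⁶/4967 = 201.33 mireds.
M_out = 201.33 + (+168) = 369.33 mireds.
T_out = 10⁶/369.33 = 2707.6 K → 2710 K.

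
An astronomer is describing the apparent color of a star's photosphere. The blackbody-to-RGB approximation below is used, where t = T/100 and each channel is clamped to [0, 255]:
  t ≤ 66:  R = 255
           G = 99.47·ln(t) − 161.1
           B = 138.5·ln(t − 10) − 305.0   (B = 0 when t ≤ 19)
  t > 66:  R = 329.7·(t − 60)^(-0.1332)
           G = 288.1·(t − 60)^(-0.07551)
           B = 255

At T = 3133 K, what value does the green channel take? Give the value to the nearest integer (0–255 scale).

182

t = 3133/100 = 31.33; the t ≤ 66 branch applies.
G = 99.47·ln 31.33 − 161.1 = 99.47·3.4446 − 161.1 = 181.532.
Rounded: 182.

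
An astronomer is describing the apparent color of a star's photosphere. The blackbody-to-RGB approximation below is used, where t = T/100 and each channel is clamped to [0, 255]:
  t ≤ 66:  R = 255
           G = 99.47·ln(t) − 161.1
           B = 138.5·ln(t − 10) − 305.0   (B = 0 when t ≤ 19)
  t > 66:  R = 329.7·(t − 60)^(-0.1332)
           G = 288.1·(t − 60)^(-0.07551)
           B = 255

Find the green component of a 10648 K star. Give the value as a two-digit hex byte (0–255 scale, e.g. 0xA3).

0xD8

t = 10648/100 = 106.48; the t > 66 branch applies.
G = 288.1·(106.48 − 60)^(-0.07551) = 288.1·46.48^(-0.07551) = 288.1·0.74835 = 215.600.
Rounded: 216; in hex, 0xD8.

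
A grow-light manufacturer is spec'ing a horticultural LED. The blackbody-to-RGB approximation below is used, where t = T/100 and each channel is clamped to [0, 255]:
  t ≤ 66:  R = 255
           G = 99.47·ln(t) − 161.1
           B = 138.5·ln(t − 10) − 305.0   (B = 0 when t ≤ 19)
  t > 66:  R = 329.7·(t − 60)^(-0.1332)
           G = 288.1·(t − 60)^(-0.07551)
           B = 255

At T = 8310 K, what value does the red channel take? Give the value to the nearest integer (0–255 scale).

t = 8310/100 = 83.1; the t > 66 branch applies.
R = 329.7·(83.1 − 60)^(-0.1332) = 329.7·23.1^(-0.1332) = 329.7·0.65821 = 217.013.
Rounded: 217.

217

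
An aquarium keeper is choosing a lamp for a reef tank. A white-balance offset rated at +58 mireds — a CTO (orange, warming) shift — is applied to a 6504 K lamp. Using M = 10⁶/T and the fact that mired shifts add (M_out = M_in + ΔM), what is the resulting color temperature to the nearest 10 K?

4720 K

M_in = 10⁶/6504 = 153.75 mireds.
M_out = 153.75 + (+58) = 211.75 mireds.
T_out = 10⁶/211.75 = 4722.5 K → 4720 K.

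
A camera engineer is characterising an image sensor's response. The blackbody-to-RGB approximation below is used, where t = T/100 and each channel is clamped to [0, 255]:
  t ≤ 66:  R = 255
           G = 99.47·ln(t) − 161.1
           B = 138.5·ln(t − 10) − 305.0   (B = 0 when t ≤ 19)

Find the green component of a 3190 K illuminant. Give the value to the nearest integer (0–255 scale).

183

t = 3190/100 = 31.9; the t ≤ 66 branch applies.
G = 99.47·ln 31.9 − 161.1 = 99.47·3.4626 − 161.1 = 183.325.
Rounded: 183.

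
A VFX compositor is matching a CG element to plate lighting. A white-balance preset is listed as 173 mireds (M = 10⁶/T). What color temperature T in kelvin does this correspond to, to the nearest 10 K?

5780 K

T = 10⁶ / 173 = 5780.35 K → 5780 K.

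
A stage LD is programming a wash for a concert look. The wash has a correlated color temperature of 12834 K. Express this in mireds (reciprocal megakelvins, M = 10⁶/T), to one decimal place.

M = 10⁶ / 12834 = 77.918 → 77.9 mireds.

77.9 mireds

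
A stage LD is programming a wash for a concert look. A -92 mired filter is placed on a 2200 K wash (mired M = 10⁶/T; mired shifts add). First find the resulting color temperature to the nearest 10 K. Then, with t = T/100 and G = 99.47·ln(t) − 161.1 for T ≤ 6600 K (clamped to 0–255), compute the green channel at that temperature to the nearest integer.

M_in = 10⁶/2200 = 454.55; M_out = 454.55 + (-92) = 362.55.
T_out = 10⁶/362.55 = 2758.3 K → 2760 K; t = 27.6.
G = 99.47·ln 27.6 − 161.1 = 99.47·3.3178 − 161.1 = 168.923.
Rounded: 169.

169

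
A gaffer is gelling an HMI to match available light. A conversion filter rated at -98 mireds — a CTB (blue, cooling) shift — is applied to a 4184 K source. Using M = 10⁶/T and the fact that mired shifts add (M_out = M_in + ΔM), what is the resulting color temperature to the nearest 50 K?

M_in = 10⁶/4184 = 239.01 mireds.
M_out = 239.01 + (-98) = 141.01 mireds.
T_out = 10⁶/141.01 = 7091.9 K → 7100 K.

7100 K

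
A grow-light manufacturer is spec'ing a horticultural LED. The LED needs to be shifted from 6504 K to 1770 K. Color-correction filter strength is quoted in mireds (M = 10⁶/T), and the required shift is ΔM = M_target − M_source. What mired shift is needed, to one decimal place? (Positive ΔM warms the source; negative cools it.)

+411.2 mireds

M_source = 10⁶/6504 = 153.752; M_target = 10⁶/1770 = 564.972.
ΔM = 564.972 − 153.752 = 411.220 → +411.2 mireds, a warming shift.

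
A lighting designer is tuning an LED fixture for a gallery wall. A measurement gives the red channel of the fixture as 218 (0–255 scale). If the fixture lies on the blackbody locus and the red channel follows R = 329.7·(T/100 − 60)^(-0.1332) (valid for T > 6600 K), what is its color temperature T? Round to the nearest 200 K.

8200 K

(t − 60)^(-0.1332) = 218/329.7 = 0.66121.
t − 60 = 0.66121^(1/-0.1332) = 0.66121^(-7.508) = 22.326, so t = 82.326.
T = 100·t = 8233 K → 8200 K to the nearest 200 K.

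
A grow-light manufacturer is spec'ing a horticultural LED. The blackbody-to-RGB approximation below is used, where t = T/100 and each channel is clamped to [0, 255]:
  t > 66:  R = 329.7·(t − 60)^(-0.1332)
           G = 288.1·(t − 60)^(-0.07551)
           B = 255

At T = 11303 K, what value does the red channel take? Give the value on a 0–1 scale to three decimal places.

t = 11303/100 = 113.03; the t > 66 branch applies.
R = 329.7·(113.03 − 60)^(-0.1332) = 329.7·53.03^(-0.1332) = 329.7·0.58924 = 194.273.
On a 0–1 scale: 194.273/255 = 0.7619 → 0.762.

0.762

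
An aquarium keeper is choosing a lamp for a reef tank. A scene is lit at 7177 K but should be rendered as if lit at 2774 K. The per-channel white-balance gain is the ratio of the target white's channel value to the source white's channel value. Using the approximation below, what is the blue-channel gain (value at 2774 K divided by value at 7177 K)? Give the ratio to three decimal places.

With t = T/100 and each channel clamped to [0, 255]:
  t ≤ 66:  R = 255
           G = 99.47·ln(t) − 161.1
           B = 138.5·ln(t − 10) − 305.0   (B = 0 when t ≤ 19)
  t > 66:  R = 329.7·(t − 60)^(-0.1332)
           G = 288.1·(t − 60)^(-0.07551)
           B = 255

0.366

At 7177 K (t = 71.77):
  B = 255 by definition for t > 66.
At 2774 K (t = 27.74):
  B = 138.5·ln(27.74 − 10) − 305.0 = 138.5·ln 17.74 − 305.0 = 138.5·2.8758 − 305.0 = 93.301.
Gain = 93.301 / 255.000 = 0.3659 → 0.366.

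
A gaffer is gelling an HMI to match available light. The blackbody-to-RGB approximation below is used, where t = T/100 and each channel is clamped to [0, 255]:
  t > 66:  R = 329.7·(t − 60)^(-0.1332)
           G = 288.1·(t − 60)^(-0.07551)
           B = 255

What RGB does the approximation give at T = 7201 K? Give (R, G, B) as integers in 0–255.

t = 7201/100 = 72.01; the t > 66 branch applies.
R = 329.7·(72.01 − 60)^(-0.1332) = 329.7·12.01^(-0.1332) = 329.7·0.71813 = 236.768.
G = 288.1·(72.01 − 60)^(-0.07551) = 288.1·12.01^(-0.07551) = 288.1·0.82886 = 238.796.
B = 255 by definition for t > 66.
Rounded: (237, 239, 255).

(237, 239, 255)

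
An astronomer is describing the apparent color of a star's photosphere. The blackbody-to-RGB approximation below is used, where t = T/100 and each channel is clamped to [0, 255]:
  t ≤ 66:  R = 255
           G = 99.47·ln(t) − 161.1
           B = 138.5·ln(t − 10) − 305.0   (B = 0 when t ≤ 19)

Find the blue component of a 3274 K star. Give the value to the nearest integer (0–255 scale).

t = 3274/100 = 32.74; the t ≤ 66 branch applies.
B = 138.5·ln(32.74 − 10) − 305.0 = 138.5·ln 22.74 − 305.0 = 138.5·3.1241 − 305.0 = 127.691.
Rounded: 128.

128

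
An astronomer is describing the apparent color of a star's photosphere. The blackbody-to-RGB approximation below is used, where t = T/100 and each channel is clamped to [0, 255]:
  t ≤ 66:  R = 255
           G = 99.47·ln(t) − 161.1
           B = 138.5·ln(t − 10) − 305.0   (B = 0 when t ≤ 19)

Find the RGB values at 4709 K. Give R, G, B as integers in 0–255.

t = 4709/100 = 47.09; the t ≤ 66 branch applies.
R = 255 by definition for t ≤ 66.
G = 99.47·ln 47.09 − 161.1 = 99.47·3.8521 − 161.1 = 222.064.
B = 138.5·ln(47.09 − 10) − 305.0 = 138.5·ln 37.09 − 305.0 = 138.5·3.6133 − 305.0 = 195.449.
Rounded: (255, 222, 195).

R=255, G=222, B=195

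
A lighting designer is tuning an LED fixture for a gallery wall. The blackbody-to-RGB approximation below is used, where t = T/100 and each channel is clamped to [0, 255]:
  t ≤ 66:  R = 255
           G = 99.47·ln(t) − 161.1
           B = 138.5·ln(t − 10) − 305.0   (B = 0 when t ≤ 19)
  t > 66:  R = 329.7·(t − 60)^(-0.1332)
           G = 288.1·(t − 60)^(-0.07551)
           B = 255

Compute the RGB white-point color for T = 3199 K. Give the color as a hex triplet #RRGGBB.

t = 3199/100 = 31.99; the t ≤ 66 branch applies.
R = 255 by definition for t ≤ 66.
G = 99.47·ln 31.99 − 161.1 = 99.47·3.4654 − 161.1 = 183.606.
B = 138.5·ln(31.99 − 10) − 305.0 = 138.5·ln 21.99 − 305.0 = 138.5·3.0906 − 305.0 = 123.046.
Rounded: (255, 184, 123).
In hex: #FFB87B.

#FFB87B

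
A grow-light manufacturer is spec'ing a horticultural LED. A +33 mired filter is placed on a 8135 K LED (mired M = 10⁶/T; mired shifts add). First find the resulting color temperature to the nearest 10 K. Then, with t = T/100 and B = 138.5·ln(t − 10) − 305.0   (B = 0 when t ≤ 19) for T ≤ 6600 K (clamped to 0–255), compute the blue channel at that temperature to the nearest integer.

M_in = 10⁶/8135 = 122.93; M_out = 122.93 + (+33) = 155.93.
T_out = 10⁶/155.93 = 6413.3 K → 6410 K; t = 64.1.
B = 138.5·ln(64.1 − 10) − 305.0 = 138.5·ln 54.1 − 305.0 = 138.5·3.9908 − 305.0 = 247.731.
Rounded: 248.

248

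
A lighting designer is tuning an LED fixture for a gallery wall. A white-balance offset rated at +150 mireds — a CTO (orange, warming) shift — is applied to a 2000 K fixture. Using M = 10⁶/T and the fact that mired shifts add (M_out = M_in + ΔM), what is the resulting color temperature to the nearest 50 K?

1550 K

M_in = 10⁶/2000 = 500.00 mireds.
M_out = 500.00 + (+150) = 650.00 mireds.
T_out = 10⁶/650.00 = 1538.5 K → 1550 K.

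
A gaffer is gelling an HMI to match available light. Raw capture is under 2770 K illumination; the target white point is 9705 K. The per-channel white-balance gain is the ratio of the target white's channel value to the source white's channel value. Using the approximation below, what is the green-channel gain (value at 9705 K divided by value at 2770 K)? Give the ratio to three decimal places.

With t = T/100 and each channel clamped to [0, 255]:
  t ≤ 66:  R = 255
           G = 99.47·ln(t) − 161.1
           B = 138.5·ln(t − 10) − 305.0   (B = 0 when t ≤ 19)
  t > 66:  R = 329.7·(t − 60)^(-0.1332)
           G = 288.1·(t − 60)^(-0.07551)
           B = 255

1.296

At 2770 K (t = 27.7):
  G = 99.47·ln 27.7 − 161.1 = 99.47·3.3214 − 161.1 = 169.283.
At 9705 K (t = 97.05):
  G = 288.1·(97.05 − 60)^(-0.07551) = 288.1·37.05^(-0.07551) = 288.1·0.76127 = 219.323.
Gain = 219.323 / 169.283 = 1.2956 → 1.296.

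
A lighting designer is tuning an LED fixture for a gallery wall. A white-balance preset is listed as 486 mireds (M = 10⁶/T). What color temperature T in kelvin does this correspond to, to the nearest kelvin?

T = 10⁶ / 486 = 2057.61 K → 2058 K.

2058 K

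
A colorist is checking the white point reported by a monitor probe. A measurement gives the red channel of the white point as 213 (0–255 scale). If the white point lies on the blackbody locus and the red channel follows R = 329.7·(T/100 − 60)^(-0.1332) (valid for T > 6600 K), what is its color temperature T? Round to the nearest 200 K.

8600 K

(t − 60)^(-0.1332) = 213/329.7 = 0.64604.
t − 60 = 0.64604^(1/-0.1332) = 0.64604^(-7.508) = 26.575, so t = 86.575.
T = 100·t = 8657 K → 8600 K to the nearest 200 K.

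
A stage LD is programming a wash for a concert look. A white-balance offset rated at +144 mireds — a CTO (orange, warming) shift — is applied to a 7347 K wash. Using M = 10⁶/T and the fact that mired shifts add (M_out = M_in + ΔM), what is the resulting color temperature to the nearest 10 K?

M_in = 10⁶/7347 = 136.11 mireds.
M_out = 136.11 + (+144) = 280.11 mireds.
T_out = 10⁶/280.11 = 3570.0 K → 3570 K.

3570 K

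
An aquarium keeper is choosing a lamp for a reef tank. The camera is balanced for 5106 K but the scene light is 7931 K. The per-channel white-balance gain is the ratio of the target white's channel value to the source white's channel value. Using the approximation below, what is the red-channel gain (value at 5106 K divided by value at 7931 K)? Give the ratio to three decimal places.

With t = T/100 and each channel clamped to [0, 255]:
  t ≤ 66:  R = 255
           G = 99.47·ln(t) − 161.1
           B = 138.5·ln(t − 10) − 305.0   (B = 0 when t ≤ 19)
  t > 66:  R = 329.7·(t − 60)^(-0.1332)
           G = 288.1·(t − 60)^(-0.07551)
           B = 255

At 7931 K (t = 79.31):
  R = 329.7·(79.31 − 60)^(-0.1332) = 329.7·19.31^(-0.1332) = 329.7·0.67411 = 222.256.
At 5106 K (t = 51.06):
  R = 255 by definition for t ≤ 66.
Gain = 255.000 / 222.256 = 1.1473 → 1.147.

1.147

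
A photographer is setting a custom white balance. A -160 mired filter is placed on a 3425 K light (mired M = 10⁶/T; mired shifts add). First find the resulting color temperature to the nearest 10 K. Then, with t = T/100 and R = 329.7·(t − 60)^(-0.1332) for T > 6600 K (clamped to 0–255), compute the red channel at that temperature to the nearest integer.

228

M_in = 10⁶/3425 = 291.97; M_out = 291.97 + (-160) = 131.97.
T_out = 10⁶/131.97 = 7577.4 K → 7580 K; t = 75.8.
R = 329.7·(75.8 − 60)^(-0.1332) = 329.7·15.8^(-0.1332) = 329.7·0.69237 = 228.275.
Rounded: 228.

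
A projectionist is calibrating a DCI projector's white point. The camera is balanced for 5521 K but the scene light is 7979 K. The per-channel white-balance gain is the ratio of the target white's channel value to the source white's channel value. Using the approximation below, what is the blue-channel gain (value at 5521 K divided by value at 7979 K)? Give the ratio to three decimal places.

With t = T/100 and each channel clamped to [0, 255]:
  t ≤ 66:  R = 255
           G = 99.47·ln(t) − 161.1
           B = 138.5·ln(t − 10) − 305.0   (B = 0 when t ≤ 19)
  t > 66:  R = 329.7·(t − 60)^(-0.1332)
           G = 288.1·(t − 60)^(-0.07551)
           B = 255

0.874

At 7979 K (t = 79.79):
  B = 255 by definition for t > 66.
At 5521 K (t = 55.21):
  B = 138.5·ln(55.21 − 10) − 305.0 = 138.5·ln 45.21 − 305.0 = 138.5·3.8113 − 305.0 = 222.868.
Gain = 222.868 / 255.000 = 0.8740 → 0.874.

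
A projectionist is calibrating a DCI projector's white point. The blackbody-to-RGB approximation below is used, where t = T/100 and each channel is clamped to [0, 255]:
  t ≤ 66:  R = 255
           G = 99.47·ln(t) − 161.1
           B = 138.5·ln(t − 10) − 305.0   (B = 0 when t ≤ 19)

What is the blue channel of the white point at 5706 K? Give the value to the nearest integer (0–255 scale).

228

t = 5706/100 = 57.06; the t ≤ 66 branch applies.
B = 138.5·ln(57.06 − 10) − 305.0 = 138.5·ln 47.06 − 305.0 = 138.5·3.8514 − 305.0 = 228.422.
Rounded: 228.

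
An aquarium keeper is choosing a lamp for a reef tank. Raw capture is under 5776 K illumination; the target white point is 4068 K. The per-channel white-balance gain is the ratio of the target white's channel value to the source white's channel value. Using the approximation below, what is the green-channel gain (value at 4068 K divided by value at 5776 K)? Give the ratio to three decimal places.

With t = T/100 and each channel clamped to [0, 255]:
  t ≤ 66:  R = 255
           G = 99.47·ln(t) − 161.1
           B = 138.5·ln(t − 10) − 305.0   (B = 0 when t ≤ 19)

0.856

At 5776 K (t = 57.76):
  G = 99.47·ln 57.76 − 161.1 = 99.47·4.0563 − 161.1 = 242.380.
At 4068 K (t = 40.68):
  G = 99.47·ln 40.68 − 161.1 = 99.47·3.7057 − 161.1 = 207.510.
Gain = 207.510 / 242.380 = 0.8561 → 0.856.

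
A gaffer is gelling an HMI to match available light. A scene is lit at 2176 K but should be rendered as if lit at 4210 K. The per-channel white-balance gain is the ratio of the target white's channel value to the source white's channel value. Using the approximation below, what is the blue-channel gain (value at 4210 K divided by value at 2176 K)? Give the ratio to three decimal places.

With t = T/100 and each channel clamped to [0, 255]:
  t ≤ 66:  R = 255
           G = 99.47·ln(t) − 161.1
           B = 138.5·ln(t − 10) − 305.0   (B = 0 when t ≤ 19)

4.825

At 2176 K (t = 21.76):
  B = 138.5·ln(21.76 − 10) − 305.0 = 138.5·ln 11.76 − 305.0 = 138.5·2.4647 − 305.0 = 36.361.
At 4210 K (t = 42.1):
  B = 138.5·ln(42.1 − 10) − 305.0 = 138.5·ln 32.1 − 305.0 = 138.5·3.4689 − 305.0 = 175.437.
Gain = 175.437 / 36.361 = 4.8248 → 4.825.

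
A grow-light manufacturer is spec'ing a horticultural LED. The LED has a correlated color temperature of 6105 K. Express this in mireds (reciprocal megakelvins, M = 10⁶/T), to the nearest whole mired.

164 mireds

M = 10⁶ / 6105 = 163.800 → 164 mireds.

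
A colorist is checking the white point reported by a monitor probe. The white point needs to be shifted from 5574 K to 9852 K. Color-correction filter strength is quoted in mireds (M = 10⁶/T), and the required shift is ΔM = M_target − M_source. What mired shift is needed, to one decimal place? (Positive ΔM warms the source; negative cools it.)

M_source = 10⁶/5574 = 179.404; M_target = 10⁶/9852 = 101.502.
ΔM = 101.502 − 179.404 = -77.902 → -77.9 mireds, a cooling shift.

-77.9 mireds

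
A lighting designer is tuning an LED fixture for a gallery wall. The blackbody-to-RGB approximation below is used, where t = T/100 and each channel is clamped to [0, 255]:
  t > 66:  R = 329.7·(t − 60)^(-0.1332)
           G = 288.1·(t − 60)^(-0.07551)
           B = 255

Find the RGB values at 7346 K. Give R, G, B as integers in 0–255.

R=233, G=237, B=255

t = 7346/100 = 73.46; the t > 66 branch applies.
R = 329.7·(73.46 − 60)^(-0.1332) = 329.7·13.46^(-0.1332) = 329.7·0.70731 = 233.201.
G = 288.1·(73.46 − 60)^(-0.07551) = 288.1·13.46^(-0.07551) = 288.1·0.82176 = 236.749.
B = 255 by definition for t > 66.
Rounded: (233, 237, 255).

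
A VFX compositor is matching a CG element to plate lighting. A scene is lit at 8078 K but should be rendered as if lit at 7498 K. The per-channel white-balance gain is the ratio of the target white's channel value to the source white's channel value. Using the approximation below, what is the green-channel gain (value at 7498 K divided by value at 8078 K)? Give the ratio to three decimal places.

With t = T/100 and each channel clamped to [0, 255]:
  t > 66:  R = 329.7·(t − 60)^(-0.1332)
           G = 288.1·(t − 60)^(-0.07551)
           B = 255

At 8078 K (t = 80.78):
  G = 288.1·(80.78 − 60)^(-0.07551) = 288.1·20.78^(-0.07551) = 288.1·0.79525 = 229.112.
At 7498 K (t = 74.98):
  G = 288.1·(74.98 − 60)^(-0.07551) = 288.1·14.98^(-0.07551) = 288.1·0.81515 = 234.844.
Gain = 234.844 / 229.112 = 1.0250 → 1.025.

1.025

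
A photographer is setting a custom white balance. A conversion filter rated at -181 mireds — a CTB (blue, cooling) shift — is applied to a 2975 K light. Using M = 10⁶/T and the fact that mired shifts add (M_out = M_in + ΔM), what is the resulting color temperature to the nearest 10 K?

M_in = 10⁶/2975 = 336.13 mireds.
M_out = 336.13 + (-181) = 155.13 mireds.
T_out = 10⁶/155.13 = 6446.0 K → 6450 K.

6450 K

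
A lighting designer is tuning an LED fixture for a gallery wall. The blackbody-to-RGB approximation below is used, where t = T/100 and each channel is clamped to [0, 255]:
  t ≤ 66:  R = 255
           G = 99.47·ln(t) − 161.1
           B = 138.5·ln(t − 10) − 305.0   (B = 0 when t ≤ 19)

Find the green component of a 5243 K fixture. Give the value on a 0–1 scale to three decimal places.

t = 5243/100 = 52.43; the t ≤ 66 branch applies.
G = 99.47·ln 52.43 − 161.1 = 99.47·3.9595 − 161.1 = 232.749.
On a 0–1 scale: 232.749/255 = 0.9127 → 0.913.

0.913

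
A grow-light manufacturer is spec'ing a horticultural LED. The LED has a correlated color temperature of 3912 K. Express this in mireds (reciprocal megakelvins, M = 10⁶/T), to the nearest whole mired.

M = 10⁶ / 3912 = 255.624 → 256 mireds.

256 mireds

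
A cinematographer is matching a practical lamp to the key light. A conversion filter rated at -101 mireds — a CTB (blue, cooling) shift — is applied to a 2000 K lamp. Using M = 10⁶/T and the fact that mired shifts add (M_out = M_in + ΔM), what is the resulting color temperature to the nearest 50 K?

2500 K

M_in = 10⁶/2000 = 500.00 mireds.
M_out = 500.00 + (-101) = 399.00 mireds.
T_out = 10⁶/399.00 = 2506.3 K → 2500 K.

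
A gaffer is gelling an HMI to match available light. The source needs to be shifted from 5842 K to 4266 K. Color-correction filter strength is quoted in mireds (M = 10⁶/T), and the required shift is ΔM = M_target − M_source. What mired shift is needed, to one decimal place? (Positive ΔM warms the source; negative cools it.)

+63.2 mireds

M_source = 10⁶/5842 = 171.174; M_target = 10⁶/4266 = 234.412.
ΔM = 234.412 − 171.174 = 63.237 → +63.2 mireds, a warming shift.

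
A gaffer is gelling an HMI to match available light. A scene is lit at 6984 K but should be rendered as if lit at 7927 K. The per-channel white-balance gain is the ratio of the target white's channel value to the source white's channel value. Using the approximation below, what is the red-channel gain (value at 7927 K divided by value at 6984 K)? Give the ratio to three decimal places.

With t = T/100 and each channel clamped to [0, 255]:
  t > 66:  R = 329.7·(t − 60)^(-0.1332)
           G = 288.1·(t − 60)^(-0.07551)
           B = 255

0.914

At 6984 K (t = 69.84):
  R = 329.7·(69.84 − 60)^(-0.1332) = 329.7·9.84^(-0.1332) = 329.7·0.73745 = 243.138.
At 7927 K (t = 79.27):
  R = 329.7·(79.27 − 60)^(-0.1332) = 329.7·19.27^(-0.1332) = 329.7·0.67430 = 222.317.
Gain = 222.317 / 243.138 = 0.9144 → 0.914.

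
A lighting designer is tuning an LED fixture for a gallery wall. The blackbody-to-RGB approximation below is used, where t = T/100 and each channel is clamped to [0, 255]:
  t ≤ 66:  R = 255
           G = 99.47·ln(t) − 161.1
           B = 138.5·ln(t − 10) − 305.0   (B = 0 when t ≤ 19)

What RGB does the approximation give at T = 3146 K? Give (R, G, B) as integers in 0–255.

t = 3146/100 = 31.46; the t ≤ 66 branch applies.
R = 255 by definition for t ≤ 66.
G = 99.47·ln 31.46 − 161.1 = 99.47·3.4487 − 161.1 = 181.944.
B = 138.5·ln(31.46 − 10) − 305.0 = 138.5·ln 21.46 − 305.0 = 138.5·3.0662 − 305.0 = 119.667.
Rounded: (255, 182, 120).

(255, 182, 120)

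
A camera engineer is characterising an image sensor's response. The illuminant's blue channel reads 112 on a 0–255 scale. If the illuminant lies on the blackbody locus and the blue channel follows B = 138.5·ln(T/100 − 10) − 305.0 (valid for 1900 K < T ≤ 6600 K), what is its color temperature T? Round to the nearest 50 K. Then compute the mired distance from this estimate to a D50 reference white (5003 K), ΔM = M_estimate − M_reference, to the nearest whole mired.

ln(t − 10) = (112 + 305.0) / 138.5 = 3.0108.
t − 10 = e^3.0108 = 20.304, so t = 30.304.
T = 100·t = 3030 K → 3050 K to the nearest 50 K.
M_estimate = 10⁶/3050 = 327.87; M_reference = 10⁶/5003 = 199.88.
ΔM = 327.87 − 199.88 = 127.99 → +128 mireds.

+128 mireds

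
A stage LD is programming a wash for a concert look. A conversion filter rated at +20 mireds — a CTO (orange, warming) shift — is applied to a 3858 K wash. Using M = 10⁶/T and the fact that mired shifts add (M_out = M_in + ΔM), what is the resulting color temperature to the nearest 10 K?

M_in = 10⁶/3858 = 259.20 mireds.
M_out = 259.20 + (+20) = 279.20 mireds.
T_out = 10⁶/279.20 = 3581.6 K → 3580 K.

3580 K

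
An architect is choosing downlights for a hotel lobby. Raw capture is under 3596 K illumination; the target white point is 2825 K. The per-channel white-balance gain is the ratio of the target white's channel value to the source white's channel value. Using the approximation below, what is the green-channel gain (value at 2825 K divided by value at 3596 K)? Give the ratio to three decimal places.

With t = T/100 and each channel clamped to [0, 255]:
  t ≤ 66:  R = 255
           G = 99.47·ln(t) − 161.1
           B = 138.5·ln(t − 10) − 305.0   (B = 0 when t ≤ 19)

At 3596 K (t = 35.96):
  G = 99.47·ln 35.96 − 161.1 = 99.47·3.5824 − 161.1 = 195.242.
At 2825 K (t = 28.25):
  G = 99.47·ln 28.25 − 161.1 = 99.47·3.3411 − 161.1 = 171.239.
Gain = 171.239 / 195.242 = 0.8771 → 0.877.

0.877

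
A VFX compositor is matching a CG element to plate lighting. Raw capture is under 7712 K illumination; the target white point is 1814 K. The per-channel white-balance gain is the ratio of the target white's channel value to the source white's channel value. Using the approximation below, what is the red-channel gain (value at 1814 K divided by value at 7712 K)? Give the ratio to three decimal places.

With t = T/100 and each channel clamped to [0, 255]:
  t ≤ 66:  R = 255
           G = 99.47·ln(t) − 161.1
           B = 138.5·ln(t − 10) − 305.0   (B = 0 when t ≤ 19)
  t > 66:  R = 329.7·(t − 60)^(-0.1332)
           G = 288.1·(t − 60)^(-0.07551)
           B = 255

At 7712 K (t = 77.12):
  R = 329.7·(77.12 − 60)^(-0.1332) = 329.7·17.12^(-0.1332) = 329.7·0.68501 = 225.848.
At 1814 K (t = 18.14):
  R = 255 by definition for t ≤ 66.
Gain = 255.000 / 225.848 = 1.1291 → 1.129.

1.129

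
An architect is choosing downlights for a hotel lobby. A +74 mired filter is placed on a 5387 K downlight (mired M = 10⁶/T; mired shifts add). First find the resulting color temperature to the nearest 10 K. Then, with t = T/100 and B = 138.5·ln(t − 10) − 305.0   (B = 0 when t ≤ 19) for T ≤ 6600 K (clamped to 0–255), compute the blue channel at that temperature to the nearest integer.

159

M_in = 10⁶/5387 = 185.63; M_out = 185.63 + (+74) = 259.63.
T_out = 10⁶/259.63 = 3851.6 K → 3850 K; t = 38.5.
B = 138.5·ln(38.5 − 10) − 305.0 = 138.5·ln 28.5 − 305.0 = 138.5·3.3499 − 305.0 = 158.962.
Rounded: 159.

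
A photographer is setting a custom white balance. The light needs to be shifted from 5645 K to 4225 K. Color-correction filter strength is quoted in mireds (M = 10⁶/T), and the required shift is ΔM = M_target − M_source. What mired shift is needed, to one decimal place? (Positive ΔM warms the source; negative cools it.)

M_source = 10⁶/5645 = 177.148; M_target = 10⁶/4225 = 236.686.
ΔM = 236.686 − 177.148 = 59.538 → +59.5 mireds, a warming shift.

+59.5 mireds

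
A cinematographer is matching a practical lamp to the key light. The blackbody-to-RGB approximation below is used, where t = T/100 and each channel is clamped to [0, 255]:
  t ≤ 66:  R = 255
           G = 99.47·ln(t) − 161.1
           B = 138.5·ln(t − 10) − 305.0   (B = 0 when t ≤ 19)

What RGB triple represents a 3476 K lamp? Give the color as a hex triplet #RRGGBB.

t = 3476/100 = 34.76; the t ≤ 66 branch applies.
R = 255 by definition for t ≤ 66.
G = 99.47·ln 34.76 − 161.1 = 99.47·3.5485 − 161.1 = 191.866.
B = 138.5·ln(34.76 − 10) − 305.0 = 138.5·ln 24.76 − 305.0 = 138.5·3.2092 − 305.0 = 139.478.
Rounded: (255, 192, 139).
In hex: #FFC08B.

#FFC08B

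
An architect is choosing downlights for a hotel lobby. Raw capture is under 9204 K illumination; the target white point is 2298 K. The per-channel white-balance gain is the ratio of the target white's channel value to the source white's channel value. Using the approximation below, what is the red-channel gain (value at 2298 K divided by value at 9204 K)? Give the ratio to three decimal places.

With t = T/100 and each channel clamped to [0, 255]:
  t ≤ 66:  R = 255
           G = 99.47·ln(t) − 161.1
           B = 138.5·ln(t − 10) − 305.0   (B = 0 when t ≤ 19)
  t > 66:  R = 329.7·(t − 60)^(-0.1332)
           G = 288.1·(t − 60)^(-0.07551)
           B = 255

1.227

At 9204 K (t = 92.04):
  R = 329.7·(92.04 − 60)^(-0.1332) = 329.7·32.04^(-0.1332) = 329.7·0.63015 = 207.759.
At 2298 K (t = 22.98):
  R = 255 by definition for t ≤ 66.
Gain = 255.000 / 207.759 = 1.2274 → 1.227.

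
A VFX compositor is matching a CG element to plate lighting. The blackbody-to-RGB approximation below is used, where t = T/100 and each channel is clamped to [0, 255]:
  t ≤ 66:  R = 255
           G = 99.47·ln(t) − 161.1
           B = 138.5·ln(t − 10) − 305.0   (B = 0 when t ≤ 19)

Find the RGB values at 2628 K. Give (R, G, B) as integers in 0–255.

t = 2628/100 = 26.28; the t ≤ 66 branch applies.
R = 255 by definition for t ≤ 66.
G = 99.47·ln 26.28 − 161.1 = 99.47·3.2688 − 161.1 = 164.048.
B = 138.5·ln(26.28 − 10) − 305.0 = 138.5·ln 16.28 − 305.0 = 138.5·2.7899 − 305.0 = 81.406.
Rounded: (255, 164, 81).

(255, 164, 81)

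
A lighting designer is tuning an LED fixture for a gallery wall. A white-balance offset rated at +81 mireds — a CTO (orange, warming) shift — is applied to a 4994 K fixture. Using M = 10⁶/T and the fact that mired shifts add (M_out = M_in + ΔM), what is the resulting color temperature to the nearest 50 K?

3550 K

M_in = 10⁶/4994 = 200.24 mireds.
M_out = 200.24 + (+81) = 281.24 mireds.
T_out = 10⁶/281.24 = 3555.7 K → 3550 K.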